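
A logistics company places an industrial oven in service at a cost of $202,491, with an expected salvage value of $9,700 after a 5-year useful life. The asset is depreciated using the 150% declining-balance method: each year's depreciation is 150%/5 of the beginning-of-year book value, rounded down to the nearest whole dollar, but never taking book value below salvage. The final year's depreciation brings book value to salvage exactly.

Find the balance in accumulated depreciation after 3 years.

$133,036

Depreciable base = $202,491 − $9,700 = $192,791.
Year 1: ⌊$202,491 × 150%/5⌋ = $60,747. Book value $141,744.
Year 2: ⌊$141,744 × 150%/5⌋ = $42,523. Book value $99,221.
Year 3: ⌊$99,221 × 150%/5⌋ = $29,766. Book value $69,455.
Accumulated through year 3 = $202,491 − $69,455 = $133,036.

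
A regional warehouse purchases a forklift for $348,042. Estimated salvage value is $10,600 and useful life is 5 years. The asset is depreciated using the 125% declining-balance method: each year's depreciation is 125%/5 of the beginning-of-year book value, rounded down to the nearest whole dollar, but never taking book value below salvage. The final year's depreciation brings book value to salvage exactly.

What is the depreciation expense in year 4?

$36,707

Depreciable base = $348,042 − $10,600 = $337,442.
Year 1: ⌊$348,042 × 125%/5⌋ = $87,010. Book value $261,032.
Year 2: ⌊$261,032 × 125%/5⌋ = $65,258. Book value $195,774.
Year 3: ⌊$195,774 × 125%/5⌋ = $48,943. Book value $146,831.
Year 4: ⌊$146,831 × 125%/5⌋ = $36,707. Book value $110,124.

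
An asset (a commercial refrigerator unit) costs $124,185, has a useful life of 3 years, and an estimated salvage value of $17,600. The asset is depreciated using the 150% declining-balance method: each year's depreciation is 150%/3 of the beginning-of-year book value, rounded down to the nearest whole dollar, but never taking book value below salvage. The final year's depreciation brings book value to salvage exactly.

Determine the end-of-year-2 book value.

$31,047

Depreciable base = $124,185 − $17,600 = $106,585.
Year 1: ⌊$124,185 × 150%/3⌋ = $62,092. Book value $62,093.
Year 2: ⌊$62,093 × 150%/3⌋ = $31,046. Book value $31,047.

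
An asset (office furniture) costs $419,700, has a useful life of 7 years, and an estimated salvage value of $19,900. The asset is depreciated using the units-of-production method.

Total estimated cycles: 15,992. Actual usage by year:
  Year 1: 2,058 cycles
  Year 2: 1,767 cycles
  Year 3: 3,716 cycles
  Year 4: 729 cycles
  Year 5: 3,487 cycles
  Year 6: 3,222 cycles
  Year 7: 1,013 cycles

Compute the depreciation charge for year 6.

$80,550

Depreciable base = $419,700 − $19,900 = $399,800.
Rate = $399,800 / 15,992 cycles = $25 per cycle.
Year 1: 2,058 × $25 = $51,450. Book value $368,250.
Year 2: 1,767 × $25 = $44,175. Book value $324,075.
Year 3: 3,716 × $25 = $92,900. Book value $231,175.
Year 4: 729 × $25 = $18,225. Book value $212,950.
Year 5: 3,487 × $25 = $87,175. Book value $125,775.
Year 6: 3,222 × $25 = $80,550. Book value $45,225.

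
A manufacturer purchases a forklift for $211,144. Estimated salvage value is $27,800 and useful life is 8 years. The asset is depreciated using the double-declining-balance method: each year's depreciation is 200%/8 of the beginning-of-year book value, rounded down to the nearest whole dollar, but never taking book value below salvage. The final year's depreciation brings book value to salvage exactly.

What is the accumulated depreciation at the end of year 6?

Depreciable base = $211,144 − $27,800 = $183,344.
Year 1: ⌊$211,144 × 200%/8⌋ = $52,786. Book value $158,358.
Year 2: ⌊$158,358 × 200%/8⌋ = $39,589. Book value $118,769.
Year 3: ⌊$118,769 × 200%/8⌋ = $29,692. Book value $89,077.
Year 4: ⌊$89,077 × 200%/8⌋ = $22,269. Book value $66,808.
Year 5: ⌊$66,808 × 200%/8⌋ = $16,702. Book value $50,106.
Year 6: ⌊$50,106 × 200%/8⌋ = $12,526. Book value $37,580.
Accumulated through year 6 = $211,144 − $37,580 = $173,564.

$173,564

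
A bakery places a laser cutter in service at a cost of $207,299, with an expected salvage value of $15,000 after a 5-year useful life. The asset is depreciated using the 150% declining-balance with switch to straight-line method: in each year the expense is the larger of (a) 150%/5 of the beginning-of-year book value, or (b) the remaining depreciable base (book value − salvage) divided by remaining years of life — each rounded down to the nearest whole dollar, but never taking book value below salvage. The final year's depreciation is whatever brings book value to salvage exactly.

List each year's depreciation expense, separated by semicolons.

Depreciable base = $207,299 − $15,000 = $192,299.
Year 1: DB = ⌊$207,299 × 150%/5⌋ = $62,189; SL = ⌊$192,299/5⌋ = $38,459 → take DB $62,189. Book value $145,110.
Year 2: DB = ⌊$145,110 × 150%/5⌋ = $43,533; SL = ⌊$130,110/4⌋ = $32,527 → take DB $43,533. Book value $101,577.
Year 3: DB = ⌊$101,577 × 150%/5⌋ = $30,473; SL = ⌊$86,577/3⌋ = $28,859 → take DB $30,473. Book value $71,104.
Year 4: DB = ⌊$71,104 × 150%/5⌋ = $21,331; SL = ⌊$56,104/2⌋ = $28,052 → take SL $28,052. Book value $43,052.
Year 5 (final): $43,052 − $15,000 = $28,052. Book value $15,000.

$62,189; $43,533; $30,473; $28,052; $28,052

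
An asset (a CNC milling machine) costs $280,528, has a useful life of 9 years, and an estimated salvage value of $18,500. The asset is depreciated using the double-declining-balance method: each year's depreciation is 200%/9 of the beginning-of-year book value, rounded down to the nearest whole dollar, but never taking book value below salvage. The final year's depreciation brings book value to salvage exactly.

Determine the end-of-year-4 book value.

$102,661

Depreciable base = $280,528 − $18,500 = $262,028.
Year 1: ⌊$280,528 × 200%/9⌋ = $62,339. Book value $218,189.
Year 2: ⌊$218,189 × 200%/9⌋ = $48,486. Book value $169,703.
Year 3: ⌊$169,703 × 200%/9⌋ = $37,711. Book value $131,992.
Year 4: ⌊$131,992 × 200%/9⌋ = $29,331. Book value $102,661.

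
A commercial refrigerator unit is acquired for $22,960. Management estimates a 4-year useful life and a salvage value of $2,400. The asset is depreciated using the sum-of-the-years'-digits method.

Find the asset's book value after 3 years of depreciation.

Depreciable base = $22,960 − $2,400 = $20,560.
Sum of the years' digits = 4+3+2+1 = 10.
Year 1: $20,560 × 4/10 = $8,224. Book value $14,736.
Year 2: $20,560 × 3/10 = $6,168. Book value $8,568.
Year 3: $20,560 × 2/10 = $4,112. Book value $4,456.

$4,456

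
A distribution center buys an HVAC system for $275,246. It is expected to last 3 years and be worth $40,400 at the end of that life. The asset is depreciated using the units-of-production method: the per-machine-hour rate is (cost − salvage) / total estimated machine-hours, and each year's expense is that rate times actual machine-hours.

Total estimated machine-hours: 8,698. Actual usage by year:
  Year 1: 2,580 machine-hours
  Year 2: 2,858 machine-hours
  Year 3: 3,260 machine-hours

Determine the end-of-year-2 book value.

Depreciable base = $275,246 − $40,400 = $234,846.
Rate = $234,846 / 8,698 machine-hours = $27 per machine-hour.
Year 1: 2,580 × $27 = $69,660. Book value $205,586.
Year 2: 2,858 × $27 = $77,166. Book value $128,420.

$128,420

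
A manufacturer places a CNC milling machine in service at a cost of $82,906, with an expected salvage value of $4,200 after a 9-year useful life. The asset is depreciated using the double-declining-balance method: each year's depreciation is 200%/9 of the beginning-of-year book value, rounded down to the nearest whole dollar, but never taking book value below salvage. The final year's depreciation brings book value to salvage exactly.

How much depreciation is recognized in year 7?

Depreciable base = $82,906 − $4,200 = $78,706.
Year 1: ⌊$82,906 × 200%/9⌋ = $18,423. Book value $64,483.
Year 2: ⌊$64,483 × 200%/9⌋ = $14,329. Book value $50,154.
Year 3: ⌊$50,154 × 200%/9⌋ = $11,145. Book value $39,009.
Year 4: ⌊$39,009 × 200%/9⌋ = $8,668. Book value $30,341.
Year 5: ⌊$30,341 × 200%/9⌋ = $6,742. Book value $23,599.
Year 6: ⌊$23,599 × 200%/9⌋ = $5,244. Book value $18,355.
Year 7: ⌊$18,355 × 200%/9⌋ = $4,078. Book value $14,277.

$4,078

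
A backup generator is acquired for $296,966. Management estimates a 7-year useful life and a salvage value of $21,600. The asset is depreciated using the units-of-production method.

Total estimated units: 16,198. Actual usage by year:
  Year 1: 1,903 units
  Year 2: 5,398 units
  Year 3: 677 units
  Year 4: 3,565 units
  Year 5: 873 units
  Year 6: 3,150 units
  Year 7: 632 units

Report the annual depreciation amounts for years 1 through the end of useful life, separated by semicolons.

Depreciable base = $296,966 − $21,600 = $275,366.
Rate = $275,366 / 16,198 units = $17 per unit.
Year 1: 1,903 × $17 = $32,351. Book value $264,615.
Year 2: 5,398 × $17 = $91,766. Book value $172,849.
Year 3: 677 × $17 = $11,509. Book value $161,340.
Year 4: 3,565 × $17 = $60,605. Book value $100,735.
Year 5: 873 × $17 = $14,841. Book value $85,894.
Year 6: 3,150 × $17 = $53,550. Book value $32,344.
Year 7: 632 × $17 = $10,744. Book value $21,600.

$32,351; $91,766; $11,509; $60,605; $14,841; $53,550; $10,744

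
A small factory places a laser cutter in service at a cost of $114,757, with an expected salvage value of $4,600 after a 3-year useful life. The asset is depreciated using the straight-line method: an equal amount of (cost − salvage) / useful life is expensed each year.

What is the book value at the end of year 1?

$78,038

Depreciable base = $114,757 − $4,600 = $110,157.
Annual expense = $110,157 / 3 = $36,719.
End of year 1: book value $78,038.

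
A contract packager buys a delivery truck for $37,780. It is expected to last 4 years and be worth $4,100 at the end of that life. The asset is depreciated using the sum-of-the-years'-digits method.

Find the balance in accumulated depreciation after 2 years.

Depreciable base = $37,780 − $4,100 = $33,680.
Sum of the years' digits = 4+3+2+1 = 10.
Year 1: $33,680 × 4/10 = $13,472. Book value $24,308.
Year 2: $33,680 × 3/10 = $10,104. Book value $14,204.
Accumulated through year 2 = $37,780 − $14,204 = $23,576.

$23,576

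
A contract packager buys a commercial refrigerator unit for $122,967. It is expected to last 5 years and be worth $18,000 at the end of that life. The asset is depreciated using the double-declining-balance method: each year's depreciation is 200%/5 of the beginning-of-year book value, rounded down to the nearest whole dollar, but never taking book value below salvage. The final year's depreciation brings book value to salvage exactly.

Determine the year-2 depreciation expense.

$29,512

Depreciable base = $122,967 − $18,000 = $104,967.
Year 1: ⌊$122,967 × 200%/5⌋ = $49,186. Book value $73,781.
Year 2: ⌊$73,781 × 200%/5⌋ = $29,512. Book value $44,269.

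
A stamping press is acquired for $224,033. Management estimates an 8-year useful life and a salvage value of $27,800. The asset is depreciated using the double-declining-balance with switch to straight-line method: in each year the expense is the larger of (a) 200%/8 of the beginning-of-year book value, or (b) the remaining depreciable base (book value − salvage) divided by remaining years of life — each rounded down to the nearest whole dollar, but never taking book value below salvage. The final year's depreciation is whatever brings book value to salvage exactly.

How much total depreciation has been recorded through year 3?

$129,518

Depreciable base = $224,033 − $27,800 = $196,233.
Year 1: DB = ⌊$224,033 × 200%/8⌋ = $56,008; SL = ⌊$196,233/8⌋ = $24,529 → take DB $56,008. Book value $168,025.
Year 2: DB = ⌊$168,025 × 200%/8⌋ = $42,006; SL = ⌊$140,225/7⌋ = $20,032 → take DB $42,006. Book value $126,019.
Year 3: DB = ⌊$126,019 × 200%/8⌋ = $31,504; SL = ⌊$98,219/6⌋ = $16,369 → take DB $31,504. Book value $94,515.
Accumulated through year 3 = $224,033 − $94,515 = $129,518.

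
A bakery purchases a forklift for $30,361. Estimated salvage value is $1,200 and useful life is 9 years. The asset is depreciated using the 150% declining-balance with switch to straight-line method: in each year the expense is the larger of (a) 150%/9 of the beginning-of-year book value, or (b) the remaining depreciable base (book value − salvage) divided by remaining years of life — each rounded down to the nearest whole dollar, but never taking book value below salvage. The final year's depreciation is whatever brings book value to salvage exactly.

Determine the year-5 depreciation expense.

$2,688

Depreciable base = $30,361 − $1,200 = $29,161.
Year 1: DB = ⌊$30,361 × 150%/9⌋ = $5,060; SL = ⌊$29,161/9⌋ = $3,240 → take DB $5,060. Book value $25,301.
Year 2: DB = ⌊$25,301 × 150%/9⌋ = $4,216; SL = ⌊$24,101/8⌋ = $3,012 → take DB $4,216. Book value $21,085.
Year 3: DB = ⌊$21,085 × 150%/9⌋ = $3,514; SL = ⌊$19,885/7⌋ = $2,840 → take DB $3,514. Book value $17,571.
Year 4: DB = ⌊$17,571 × 150%/9⌋ = $2,928; SL = ⌊$16,371/6⌋ = $2,728 → take DB $2,928. Book value $14,643.
Year 5: DB = ⌊$14,643 × 150%/9⌋ = $2,440; SL = ⌊$13,443/5⌋ = $2,688 → take SL $2,688. Book value $11,955.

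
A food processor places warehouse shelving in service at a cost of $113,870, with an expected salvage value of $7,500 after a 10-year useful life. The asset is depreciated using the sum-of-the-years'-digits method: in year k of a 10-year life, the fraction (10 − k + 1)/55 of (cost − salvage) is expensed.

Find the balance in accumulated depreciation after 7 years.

Depreciable base = $113,870 − $7,500 = $106,370.
Sum of the years' digits = 10+9+8+7+6+5+4+3+2+1 = 55.
Year 1: $106,370 × 10/55 = $19,340. Book value $94,530.
Year 2: $106,370 × 9/55 = $17,406. Book value $77,124.
Year 3: $106,370 × 8/55 = $15,472. Book value $61,652.
Year 4: $106,370 × 7/55 = $13,538. Book value $48,114.
Year 5: $106,370 × 6/55 = $11,604. Book value $36,510.
Year 6: $106,370 × 5/55 = $9,670. Book value $26,840.
Year 7: $106,370 × 4/55 = $7,736. Book value $19,104.
Accumulated through year 7 = $113,870 − $19,104 = $94,766.

$94,766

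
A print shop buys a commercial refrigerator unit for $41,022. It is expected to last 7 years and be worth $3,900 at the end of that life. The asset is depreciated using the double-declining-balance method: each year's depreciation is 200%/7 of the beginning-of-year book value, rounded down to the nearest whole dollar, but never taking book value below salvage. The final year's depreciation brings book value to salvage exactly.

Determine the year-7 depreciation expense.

Depreciable base = $41,022 − $3,900 = $37,122.
Year 1: ⌊$41,022 × 200%/7⌋ = $11,720. Book value $29,302.
Year 2: ⌊$29,302 × 200%/7⌋ = $8,372. Book value $20,930.
Year 3: ⌊$20,930 × 200%/7⌋ = $5,980. Book value $14,950.
Year 4: ⌊$14,950 × 200%/7⌋ = $4,271. Book value $10,679.
Year 5: ⌊$10,679 × 200%/7⌋ = $3,051. Book value $7,628.
Year 6: ⌊$7,628 × 200%/7⌋ = $2,179. Book value $5,449.
Year 7 (final): $5,449 − $3,900 = $1,549. Book value $3,900.

$1,549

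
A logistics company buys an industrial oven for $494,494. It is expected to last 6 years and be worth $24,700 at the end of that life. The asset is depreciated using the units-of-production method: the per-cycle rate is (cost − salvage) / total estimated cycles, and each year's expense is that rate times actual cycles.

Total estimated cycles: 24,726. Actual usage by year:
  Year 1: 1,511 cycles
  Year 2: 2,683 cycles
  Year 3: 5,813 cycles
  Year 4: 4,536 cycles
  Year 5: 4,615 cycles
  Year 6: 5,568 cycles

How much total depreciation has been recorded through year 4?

Depreciable base = $494,494 − $24,700 = $469,794.
Rate = $469,794 / 24,726 cycles = $19 per cycle.
Year 1: 1,511 × $19 = $28,709. Book value $465,785.
Year 2: 2,683 × $19 = $50,977. Book value $414,808.
Year 3: 5,813 × $19 = $110,447. Book value $304,361.
Year 4: 4,536 × $19 = $86,184. Book value $218,177.
Accumulated through year 4 = $494,494 − $218,177 = $276,317.

$276,317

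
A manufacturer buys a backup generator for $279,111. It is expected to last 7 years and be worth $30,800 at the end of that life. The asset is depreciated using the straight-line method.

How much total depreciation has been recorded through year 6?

$212,838

Depreciable base = $279,111 − $30,800 = $248,311.
Annual expense = $248,311 / 7 = $35,473.
End of year 1: book value $243,638.
End of year 2: book value $208,165.
End of year 3: book value $172,692.
End of year 4: book value $137,219.
End of year 5: book value $101,746.
End of year 6: book value $66,273.
Accumulated through year 6 = $279,111 − $66,273 = $212,838.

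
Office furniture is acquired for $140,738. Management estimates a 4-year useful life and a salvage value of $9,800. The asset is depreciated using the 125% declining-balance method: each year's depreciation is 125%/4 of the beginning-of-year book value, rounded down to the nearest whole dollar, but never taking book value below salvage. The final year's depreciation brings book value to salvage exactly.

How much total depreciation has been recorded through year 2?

$74,216

Depreciable base = $140,738 − $9,800 = $130,938.
Year 1: ⌊$140,738 × 125%/4⌋ = $43,980. Book value $96,758.
Year 2: ⌊$96,758 × 125%/4⌋ = $30,236. Book value $66,522.
Accumulated through year 2 = $140,738 − $66,522 = $74,216.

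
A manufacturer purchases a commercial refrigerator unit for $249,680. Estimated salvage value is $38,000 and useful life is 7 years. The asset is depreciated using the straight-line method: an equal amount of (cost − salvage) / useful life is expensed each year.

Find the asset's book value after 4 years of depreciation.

$128,720

Depreciable base = $249,680 − $38,000 = $211,680.
Annual expense = $211,680 / 7 = $30,240.
End of year 1: book value $219,440.
End of year 2: book value $189,200.
End of year 3: book value $158,960.
End of year 4: book value $128,720.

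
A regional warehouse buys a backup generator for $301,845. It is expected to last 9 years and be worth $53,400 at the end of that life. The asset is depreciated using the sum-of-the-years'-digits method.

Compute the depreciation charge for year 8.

$11,042

Depreciable base = $301,845 − $53,400 = $248,445.
Sum of the years' digits = 9+8+7+6+5+4+3+2+1 = 45.
Year 1: $248,445 × 9/45 = $49,689. Book value $252,156.
Year 2: $248,445 × 8/45 = $44,168. Book value $207,988.
Year 3: $248,445 × 7/45 = $38,647. Book value $169,341.
Year 4: $248,445 × 6/45 = $33,126. Book value $136,215.
Year 5: $248,445 × 5/45 = $27,605. Book value $108,610.
Year 6: $248,445 × 4/45 = $22,084. Book value $86,526.
Year 7: $248,445 × 3/45 = $16,563. Book value $69,963.
Year 8: $248,445 × 2/45 = $11,042. Book value $58,921.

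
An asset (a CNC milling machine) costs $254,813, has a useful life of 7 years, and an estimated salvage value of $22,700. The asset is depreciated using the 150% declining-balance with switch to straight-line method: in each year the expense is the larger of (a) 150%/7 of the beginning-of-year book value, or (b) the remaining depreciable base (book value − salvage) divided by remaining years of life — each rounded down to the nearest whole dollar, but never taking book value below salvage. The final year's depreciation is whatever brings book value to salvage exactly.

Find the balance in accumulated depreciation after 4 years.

$157,698

Depreciable base = $254,813 − $22,700 = $232,113.
Year 1: DB = ⌊$254,813 × 150%/7⌋ = $54,602; SL = ⌊$232,113/7⌋ = $33,159 → take DB $54,602. Book value $200,211.
Year 2: DB = ⌊$200,211 × 150%/7⌋ = $42,902; SL = ⌊$177,511/6⌋ = $29,585 → take DB $42,902. Book value $157,309.
Year 3: DB = ⌊$157,309 × 150%/7⌋ = $33,709; SL = ⌊$134,609/5⌋ = $26,921 → take DB $33,709. Book value $123,600.
Year 4: DB = ⌊$123,600 × 150%/7⌋ = $26,485; SL = ⌊$100,900/4⌋ = $25,225 → take DB $26,485. Book value $97,115.
Accumulated through year 4 = $254,813 − $97,115 = $157,698.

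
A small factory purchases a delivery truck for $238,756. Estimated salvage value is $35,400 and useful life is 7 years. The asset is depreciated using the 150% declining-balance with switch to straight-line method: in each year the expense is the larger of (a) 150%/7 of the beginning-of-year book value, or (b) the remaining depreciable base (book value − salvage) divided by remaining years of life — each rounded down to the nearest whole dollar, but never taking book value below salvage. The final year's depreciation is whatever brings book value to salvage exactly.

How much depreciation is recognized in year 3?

Depreciable base = $238,756 − $35,400 = $203,356.
Year 1: DB = ⌊$238,756 × 150%/7⌋ = $51,162; SL = ⌊$203,356/7⌋ = $29,050 → take DB $51,162. Book value $187,594.
Year 2: DB = ⌊$187,594 × 150%/7⌋ = $40,198; SL = ⌊$152,194/6⌋ = $25,365 → take DB $40,198. Book value $147,396.
Year 3: DB = ⌊$147,396 × 150%/7⌋ = $31,584; SL = ⌊$111,996/5⌋ = $22,399 → take DB $31,584. Book value $115,812.

$31,584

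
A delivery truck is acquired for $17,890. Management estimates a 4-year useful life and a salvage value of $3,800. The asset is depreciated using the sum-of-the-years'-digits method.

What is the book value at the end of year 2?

$8,027

Depreciable base = $17,890 − $3,800 = $14,090.
Sum of the years' digits = 4+3+2+1 = 10.
Year 1: $14,090 × 4/10 = $5,636. Book value $12,254.
Year 2: $14,090 × 3/10 = $4,227. Book value $8,027.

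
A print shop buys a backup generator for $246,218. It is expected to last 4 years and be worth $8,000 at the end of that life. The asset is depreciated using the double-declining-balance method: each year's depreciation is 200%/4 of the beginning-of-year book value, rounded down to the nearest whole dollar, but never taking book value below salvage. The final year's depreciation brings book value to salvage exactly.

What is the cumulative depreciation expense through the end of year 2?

Depreciable base = $246,218 − $8,000 = $238,218.
Year 1: ⌊$246,218 × 200%/4⌋ = $123,109. Book value $123,109.
Year 2: ⌊$123,109 × 200%/4⌋ = $61,554. Book value $61,555.
Accumulated through year 2 = $246,218 − $61,555 = $184,663.

$184,663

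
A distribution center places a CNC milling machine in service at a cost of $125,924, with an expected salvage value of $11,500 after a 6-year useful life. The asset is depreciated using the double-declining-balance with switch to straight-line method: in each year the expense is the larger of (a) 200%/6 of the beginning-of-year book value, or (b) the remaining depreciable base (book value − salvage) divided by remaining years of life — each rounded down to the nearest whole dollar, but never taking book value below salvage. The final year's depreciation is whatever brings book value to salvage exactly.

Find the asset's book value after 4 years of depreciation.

Depreciable base = $125,924 − $11,500 = $114,424.
Year 1: DB = ⌊$125,924 × 200%/6⌋ = $41,974; SL = ⌊$114,424/6⌋ = $19,070 → take DB $41,974. Book value $83,950.
Year 2: DB = ⌊$83,950 × 200%/6⌋ = $27,983; SL = ⌊$72,450/5⌋ = $14,490 → take DB $27,983. Book value $55,967.
Year 3: DB = ⌊$55,967 × 200%/6⌋ = $18,655; SL = ⌊$44,467/4⌋ = $11,116 → take DB $18,655. Book value $37,312.
Year 4: DB = ⌊$37,312 × 200%/6⌋ = $12,437; SL = ⌊$25,812/3⌋ = $8,604 → take DB $12,437. Book value $24,875.

$24,875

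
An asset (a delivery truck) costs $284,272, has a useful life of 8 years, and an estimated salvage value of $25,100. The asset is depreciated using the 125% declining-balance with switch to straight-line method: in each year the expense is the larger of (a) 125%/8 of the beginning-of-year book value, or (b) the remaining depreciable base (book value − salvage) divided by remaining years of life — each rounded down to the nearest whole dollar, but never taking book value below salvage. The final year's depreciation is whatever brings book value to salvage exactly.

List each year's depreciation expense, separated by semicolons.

Depreciable base = $284,272 − $25,100 = $259,172.
Year 1: DB = ⌊$284,272 × 125%/8⌋ = $44,417; SL = ⌊$259,172/8⌋ = $32,396 → take DB $44,417. Book value $239,855.
Year 2: DB = ⌊$239,855 × 125%/8⌋ = $37,477; SL = ⌊$214,755/7⌋ = $30,679 → take DB $37,477. Book value $202,378.
Year 3: DB = ⌊$202,378 × 125%/8⌋ = $31,621; SL = ⌊$177,278/6⌋ = $29,546 → take DB $31,621. Book value $170,757.
Year 4: DB = ⌊$170,757 × 125%/8⌋ = $26,680; SL = ⌊$145,657/5⌋ = $29,131 → take SL $29,131. Book value $141,626.
Year 5: DB = ⌊$141,626 × 125%/8⌋ = $22,129; SL = ⌊$116,526/4⌋ = $29,131 → take SL $29,131. Book value $112,495.
Year 6: DB = ⌊$112,495 × 125%/8⌋ = $17,577; SL = ⌊$87,395/3⌋ = $29,131 → take SL $29,131. Book value $83,364.
Year 7: DB = ⌊$83,364 × 125%/8⌋ = $13,025; SL = ⌊$58,264/2⌋ = $29,132 → take SL $29,132. Book value $54,232.
Year 8 (final): $54,232 − $25,100 = $29,132. Book value $25,100.

$44,417; $37,477; $31,621; $29,131; $29,131; $29,131; $29,132; $29,132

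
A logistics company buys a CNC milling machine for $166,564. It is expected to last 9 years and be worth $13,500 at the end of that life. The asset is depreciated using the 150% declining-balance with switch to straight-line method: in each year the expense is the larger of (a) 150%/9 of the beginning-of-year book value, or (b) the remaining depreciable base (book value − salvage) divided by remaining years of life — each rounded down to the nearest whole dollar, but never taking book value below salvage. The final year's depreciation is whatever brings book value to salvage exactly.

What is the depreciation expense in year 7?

$13,360

Depreciable base = $166,564 − $13,500 = $153,064.
Year 1: DB = ⌊$166,564 × 150%/9⌋ = $27,760; SL = ⌊$153,064/9⌋ = $17,007 → take DB $27,760. Book value $138,804.
Year 2: DB = ⌊$138,804 × 150%/9⌋ = $23,134; SL = ⌊$125,304/8⌋ = $15,663 → take DB $23,134. Book value $115,670.
Year 3: DB = ⌊$115,670 × 150%/9⌋ = $19,278; SL = ⌊$102,170/7⌋ = $14,595 → take DB $19,278. Book value $96,392.
Year 4: DB = ⌊$96,392 × 150%/9⌋ = $16,065; SL = ⌊$82,892/6⌋ = $13,815 → take DB $16,065. Book value $80,327.
Year 5: DB = ⌊$80,327 × 150%/9⌋ = $13,387; SL = ⌊$66,827/5⌋ = $13,365 → take DB $13,387. Book value $66,940.
Year 6: DB = ⌊$66,940 × 150%/9⌋ = $11,156; SL = ⌊$53,440/4⌋ = $13,360 → take SL $13,360. Book value $53,580.
Year 7: DB = ⌊$53,580 × 150%/9⌋ = $8,930; SL = ⌊$40,080/3⌋ = $13,360 → take SL $13,360. Book value $40,220.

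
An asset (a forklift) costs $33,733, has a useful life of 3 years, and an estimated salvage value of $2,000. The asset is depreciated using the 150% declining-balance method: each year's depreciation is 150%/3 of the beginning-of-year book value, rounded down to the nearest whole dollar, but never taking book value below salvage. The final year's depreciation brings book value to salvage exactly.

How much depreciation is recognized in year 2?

$8,433

Depreciable base = $33,733 − $2,000 = $31,733.
Year 1: ⌊$33,733 × 150%/3⌋ = $16,866. Book value $16,867.
Year 2: ⌊$16,867 × 150%/3⌋ = $8,433. Book value $8,434.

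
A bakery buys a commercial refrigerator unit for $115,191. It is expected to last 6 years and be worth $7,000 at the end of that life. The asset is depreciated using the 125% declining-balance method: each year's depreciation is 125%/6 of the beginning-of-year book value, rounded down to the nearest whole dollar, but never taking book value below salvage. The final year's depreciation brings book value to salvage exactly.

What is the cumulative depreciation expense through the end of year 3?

$58,036

Depreciable base = $115,191 − $7,000 = $108,191.
Year 1: ⌊$115,191 × 125%/6⌋ = $23,998. Book value $91,193.
Year 2: ⌊$91,193 × 125%/6⌋ = $18,998. Book value $72,195.
Year 3: ⌊$72,195 × 125%/6⌋ = $15,040. Book value $57,155.
Accumulated through year 3 = $115,191 − $57,155 = $58,036.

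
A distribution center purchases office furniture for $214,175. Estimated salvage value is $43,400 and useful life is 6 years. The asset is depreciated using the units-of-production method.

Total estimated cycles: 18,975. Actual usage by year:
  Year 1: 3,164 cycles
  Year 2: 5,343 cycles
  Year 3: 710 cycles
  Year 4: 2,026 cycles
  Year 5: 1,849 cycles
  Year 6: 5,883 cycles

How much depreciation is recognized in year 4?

Depreciable base = $214,175 − $43,400 = $170,775.
Rate = $170,775 / 18,975 cycles = $9 per cycle.
Year 1: 3,164 × $9 = $28,476. Book value $185,699.
Year 2: 5,343 × $9 = $48,087. Book value $137,612.
Year 3: 710 × $9 = $6,390. Book value $131,222.
Year 4: 2,026 × $9 = $18,234. Book value $112,988.

$18,234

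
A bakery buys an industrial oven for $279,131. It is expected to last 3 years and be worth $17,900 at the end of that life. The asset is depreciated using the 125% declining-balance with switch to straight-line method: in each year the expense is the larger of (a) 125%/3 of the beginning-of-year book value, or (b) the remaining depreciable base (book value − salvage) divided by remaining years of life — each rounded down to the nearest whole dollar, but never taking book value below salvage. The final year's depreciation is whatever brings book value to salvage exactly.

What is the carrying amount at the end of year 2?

$90,364

Depreciable base = $279,131 − $17,900 = $261,231.
Year 1: DB = ⌊$279,131 × 125%/3⌋ = $116,304; SL = ⌊$261,231/3⌋ = $87,077 → take DB $116,304. Book value $162,827.
Year 2: DB = ⌊$162,827 × 125%/3⌋ = $67,844; SL = ⌊$144,927/2⌋ = $72,463 → take SL $72,463. Book value $90,364.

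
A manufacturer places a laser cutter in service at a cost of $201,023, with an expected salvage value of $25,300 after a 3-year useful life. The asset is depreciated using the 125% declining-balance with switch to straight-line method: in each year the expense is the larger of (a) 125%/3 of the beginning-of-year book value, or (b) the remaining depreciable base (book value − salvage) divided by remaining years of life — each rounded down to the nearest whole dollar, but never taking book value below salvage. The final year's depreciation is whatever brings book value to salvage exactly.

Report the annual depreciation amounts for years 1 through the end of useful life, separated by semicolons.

$83,759; $48,860; $43,104

Depreciable base = $201,023 − $25,300 = $175,723.
Year 1: DB = ⌊$201,023 × 125%/3⌋ = $83,759; SL = ⌊$175,723/3⌋ = $58,574 → take DB $83,759. Book value $117,264.
Year 2: DB = ⌊$117,264 × 125%/3⌋ = $48,860; SL = ⌊$91,964/2⌋ = $45,982 → take DB $48,860. Book value $68,404.
Year 3 (final): $68,404 − $25,300 = $43,104. Book value $25,300.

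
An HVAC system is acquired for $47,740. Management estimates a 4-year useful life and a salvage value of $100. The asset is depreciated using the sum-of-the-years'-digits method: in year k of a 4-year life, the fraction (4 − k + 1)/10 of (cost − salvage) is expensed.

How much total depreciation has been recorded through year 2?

$33,348

Depreciable base = $47,740 − $100 = $47,640.
Sum of the years' digits = 4+3+2+1 = 10.
Year 1: $47,640 × 4/10 = $19,056. Book value $28,684.
Year 2: $47,640 × 3/10 = $14,292. Book value $14,392.
Accumulated through year 2 = $47,740 − $14,392 = $33,348.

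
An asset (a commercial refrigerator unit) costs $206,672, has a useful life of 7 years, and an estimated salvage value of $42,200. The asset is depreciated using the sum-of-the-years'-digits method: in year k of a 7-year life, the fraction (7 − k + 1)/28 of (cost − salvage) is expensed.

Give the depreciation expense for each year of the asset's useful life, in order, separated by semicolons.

Depreciable base = $206,672 − $42,200 = $164,472.
Sum of the years' digits = 7+6+5+4+3+2+1 = 28.
Year 1: $164,472 × 7/28 = $41,118. Book value $165,554.
Year 2: $164,472 × 6/28 = $35,244. Book value $130,310.
Year 3: $164,472 × 5/28 = $29,370. Book value $100,940.
Year 4: $164,472 × 4/28 = $23,496. Book value $77,444.
Year 5: $164,472 × 3/28 = $17,622. Book value $59,822.
Year 6: $164,472 × 2/28 = $11,748. Book value $48,074.
Year 7: $164,472 × 1/28 = $5,874. Book value $42,200.

$41,118; $35,244; $29,370; $23,496; $17,622; $11,748; $5,874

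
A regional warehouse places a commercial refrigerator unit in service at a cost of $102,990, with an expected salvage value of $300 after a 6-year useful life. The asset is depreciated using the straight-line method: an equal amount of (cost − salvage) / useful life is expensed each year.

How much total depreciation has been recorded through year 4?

Depreciable base = $102,990 − $300 = $102,690.
Annual expense = $102,690 / 6 = $17,115.
End of year 1: book value $85,875.
End of year 2: book value $68,760.
End of year 3: book value $51,645.
End of year 4: book value $34,530.
Accumulated through year 4 = $102,990 − $34,530 = $68,460.

$68,460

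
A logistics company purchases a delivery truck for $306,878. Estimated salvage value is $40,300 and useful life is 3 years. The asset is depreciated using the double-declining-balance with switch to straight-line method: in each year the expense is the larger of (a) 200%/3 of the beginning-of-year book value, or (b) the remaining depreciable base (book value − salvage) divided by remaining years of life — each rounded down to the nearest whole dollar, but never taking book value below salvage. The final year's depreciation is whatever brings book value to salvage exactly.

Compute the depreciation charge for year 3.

Depreciable base = $306,878 − $40,300 = $266,578.
Year 1: DB = ⌊$306,878 × 200%/3⌋ = $204,585; SL = ⌊$266,578/3⌋ = $88,859 → take DB $204,585. Book value $102,293.
Year 2: DB = ⌊$102,293 × 200%/3⌋ = $68,195; SL = ⌊$61,993/2⌋ = $30,996 → take DB $68,195, capped at $61,993. Book value $40,300.
Year 3 (final): $40,300 − $40,300 = $0. Book value $40,300.

$0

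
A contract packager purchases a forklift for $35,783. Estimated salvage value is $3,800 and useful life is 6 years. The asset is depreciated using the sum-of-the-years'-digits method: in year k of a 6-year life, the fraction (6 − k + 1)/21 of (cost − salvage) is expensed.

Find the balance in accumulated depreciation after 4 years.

$27,414

Depreciable base = $35,783 − $3,800 = $31,983.
Sum of the years' digits = 6+5+4+3+2+1 = 21.
Year 1: $31,983 × 6/21 = $9,138. Book value $26,645.
Year 2: $31,983 × 5/21 = $7,615. Book value $19,030.
Year 3: $31,983 × 4/21 = $6,092. Book value $12,938.
Year 4: $31,983 × 3/21 = $4,569. Book value $8,369.
Accumulated through year 4 = $35,783 − $8,369 = $27,414.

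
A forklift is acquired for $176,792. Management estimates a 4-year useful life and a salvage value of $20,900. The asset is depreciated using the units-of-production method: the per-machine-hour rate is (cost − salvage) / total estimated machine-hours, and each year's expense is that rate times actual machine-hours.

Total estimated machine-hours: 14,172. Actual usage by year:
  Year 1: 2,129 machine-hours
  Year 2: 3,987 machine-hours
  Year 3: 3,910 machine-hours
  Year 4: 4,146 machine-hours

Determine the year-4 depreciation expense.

$45,606

Depreciable base = $176,792 − $20,900 = $155,892.
Rate = $155,892 / 14,172 machine-hours = $11 per machine-hour.
Year 1: 2,129 × $11 = $23,419. Book value $153,373.
Year 2: 3,987 × $11 = $43,857. Book value $109,516.
Year 3: 3,910 × $11 = $43,010. Book value $66,506.
Year 4: 4,146 × $11 = $45,606. Book value $20,900.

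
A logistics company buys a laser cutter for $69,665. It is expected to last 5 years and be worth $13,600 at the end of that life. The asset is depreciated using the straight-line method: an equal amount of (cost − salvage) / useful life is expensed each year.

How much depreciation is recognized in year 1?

Depreciable base = $69,665 − $13,600 = $56,065.
Annual expense = $56,065 / 5 = $11,213.

$11,213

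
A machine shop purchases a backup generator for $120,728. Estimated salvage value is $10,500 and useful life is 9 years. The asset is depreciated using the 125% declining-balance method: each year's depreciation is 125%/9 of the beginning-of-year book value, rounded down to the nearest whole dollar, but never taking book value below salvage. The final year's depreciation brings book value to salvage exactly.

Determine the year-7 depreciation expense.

Depreciable base = $120,728 − $10,500 = $110,228.
Year 1: ⌊$120,728 × 125%/9⌋ = $16,767. Book value $103,961.
Year 2: ⌊$103,961 × 125%/9⌋ = $14,439. Book value $89,522.
Year 3: ⌊$89,522 × 125%/9⌋ = $12,433. Book value $77,089.
Year 4: ⌊$77,089 × 125%/9⌋ = $10,706. Book value $66,383.
Year 5: ⌊$66,383 × 125%/9⌋ = $9,219. Book value $57,164.
Year 6: ⌊$57,164 × 125%/9⌋ = $7,939. Book value $49,225.
Year 7: ⌊$49,225 × 125%/9⌋ = $6,836. Book value $42,389.

$6,836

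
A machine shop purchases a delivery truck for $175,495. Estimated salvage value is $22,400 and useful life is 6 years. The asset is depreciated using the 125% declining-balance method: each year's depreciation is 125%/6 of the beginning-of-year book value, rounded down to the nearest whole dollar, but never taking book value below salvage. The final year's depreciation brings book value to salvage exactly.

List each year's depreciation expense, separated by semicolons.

Depreciable base = $175,495 − $22,400 = $153,095.
Year 1: ⌊$175,495 × 125%/6⌋ = $36,561. Book value $138,934.
Year 2: ⌊$138,934 × 125%/6⌋ = $28,944. Book value $109,990.
Year 3: ⌊$109,990 × 125%/6⌋ = $22,914. Book value $87,076.
Year 4: ⌊$87,076 × 125%/6⌋ = $18,140. Book value $68,936.
Year 5: ⌊$68,936 × 125%/6⌋ = $14,361. Book value $54,575.
Year 6 (final): $54,575 − $22,400 = $32,175. Book value $22,400.

$36,561; $28,944; $22,914; $18,140; $14,361; $32,175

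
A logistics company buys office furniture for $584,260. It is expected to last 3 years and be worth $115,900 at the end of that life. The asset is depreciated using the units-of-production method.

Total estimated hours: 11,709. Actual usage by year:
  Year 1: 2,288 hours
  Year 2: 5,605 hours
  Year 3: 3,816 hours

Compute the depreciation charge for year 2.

$224,200

Depreciable base = $584,260 − $115,900 = $468,360.
Rate = $468,360 / 11,709 hours = $40 per hour.
Year 1: 2,288 × $40 = $91,520. Book value $492,740.
Year 2: 5,605 × $40 = $224,200. Book value $268,540.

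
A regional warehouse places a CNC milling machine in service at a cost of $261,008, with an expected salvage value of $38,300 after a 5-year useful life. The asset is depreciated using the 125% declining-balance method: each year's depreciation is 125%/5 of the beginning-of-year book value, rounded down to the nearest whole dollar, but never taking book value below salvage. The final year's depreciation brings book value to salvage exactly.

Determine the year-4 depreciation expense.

Depreciable base = $261,008 − $38,300 = $222,708.
Year 1: ⌊$261,008 × 125%/5⌋ = $65,252. Book value $195,756.
Year 2: ⌊$195,756 × 125%/5⌋ = $48,939. Book value $146,817.
Year 3: ⌊$146,817 × 125%/5⌋ = $36,704. Book value $110,113.
Year 4: ⌊$110,113 × 125%/5⌋ = $27,528. Book value $82,585.

$27,528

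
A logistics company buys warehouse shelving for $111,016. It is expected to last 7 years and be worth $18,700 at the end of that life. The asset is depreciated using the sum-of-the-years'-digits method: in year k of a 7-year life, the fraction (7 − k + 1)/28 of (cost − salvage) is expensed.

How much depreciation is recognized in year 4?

Depreciable base = $111,016 − $18,700 = $92,316.
Sum of the years' digits = 7+6+5+4+3+2+1 = 28.
Year 1: $92,316 × 7/28 = $23,079. Book value $87,937.
Year 2: $92,316 × 6/28 = $19,782. Book value $68,155.
Year 3: $92,316 × 5/28 = $16,485. Book value $51,670.
Year 4: $92,316 × 4/28 = $13,188. Book value $38,482.

$13,188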